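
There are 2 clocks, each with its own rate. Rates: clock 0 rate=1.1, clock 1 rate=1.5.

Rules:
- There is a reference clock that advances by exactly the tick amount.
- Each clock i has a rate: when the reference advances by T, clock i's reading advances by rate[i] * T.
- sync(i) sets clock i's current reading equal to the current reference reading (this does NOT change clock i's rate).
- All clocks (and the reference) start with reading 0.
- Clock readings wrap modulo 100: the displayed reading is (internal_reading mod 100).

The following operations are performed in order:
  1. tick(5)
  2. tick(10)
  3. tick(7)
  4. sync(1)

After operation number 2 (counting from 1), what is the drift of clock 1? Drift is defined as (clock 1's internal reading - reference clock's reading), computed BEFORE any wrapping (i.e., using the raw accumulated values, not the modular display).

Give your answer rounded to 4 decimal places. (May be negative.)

Answer: 7.5000

Derivation:
After op 1 tick(5): ref=5.0000 raw=[5.5000 7.5000]
After op 2 tick(10): ref=15.0000 raw=[16.5000 22.5000]
Drift of clock 1 after op 2: 22.5000 - 15.0000 = 7.5000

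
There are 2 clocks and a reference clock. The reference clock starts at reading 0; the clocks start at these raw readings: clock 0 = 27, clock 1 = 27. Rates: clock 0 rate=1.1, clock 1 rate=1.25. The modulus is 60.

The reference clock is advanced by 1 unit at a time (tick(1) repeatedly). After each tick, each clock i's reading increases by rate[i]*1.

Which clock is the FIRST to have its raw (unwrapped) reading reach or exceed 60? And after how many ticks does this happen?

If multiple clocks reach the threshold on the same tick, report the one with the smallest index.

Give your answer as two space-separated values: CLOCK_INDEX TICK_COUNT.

clock 0: start=27, rate=1.1, needs 60-27 = 33; ticks = ceil(33/1.1) = ceil(30.0000) = 30; reading at tick 30 = 27 + 1.1*30 = 60.0000
clock 1: start=27, rate=1.25, needs 60-27 = 33; ticks = ceil(33/1.25) = ceil(26.4000) = 27; reading at tick 27 = 27 + 1.25*27 = 60.7500
Minimum tick count = 27; winners = [1]; smallest index = 1

Answer: 1 27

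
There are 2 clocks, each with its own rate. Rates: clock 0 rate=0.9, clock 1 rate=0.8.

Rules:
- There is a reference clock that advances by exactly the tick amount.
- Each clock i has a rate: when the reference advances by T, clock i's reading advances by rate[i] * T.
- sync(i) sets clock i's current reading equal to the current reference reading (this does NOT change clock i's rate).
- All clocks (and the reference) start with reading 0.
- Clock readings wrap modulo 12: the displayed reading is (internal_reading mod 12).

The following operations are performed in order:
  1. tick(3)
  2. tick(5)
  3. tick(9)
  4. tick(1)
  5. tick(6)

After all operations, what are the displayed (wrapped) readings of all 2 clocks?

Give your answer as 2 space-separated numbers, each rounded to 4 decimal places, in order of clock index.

After op 1 tick(3): ref=3.0000 raw=[2.7000 2.4000]
After op 2 tick(5): ref=8.0000 raw=[7.2000 6.4000]
After op 3 tick(9): ref=17.0000 raw=[15.3000 13.6000]
After op 4 tick(1): ref=18.0000 raw=[16.2000 14.4000]
After op 5 tick(6): ref=24.0000 raw=[21.6000 19.2000]
Wrap final raw readings (mod 12): 21.6000 mod 12 = 9.6000; 19.2000 mod 12 = 7.2000

Answer: 9.6000 7.2000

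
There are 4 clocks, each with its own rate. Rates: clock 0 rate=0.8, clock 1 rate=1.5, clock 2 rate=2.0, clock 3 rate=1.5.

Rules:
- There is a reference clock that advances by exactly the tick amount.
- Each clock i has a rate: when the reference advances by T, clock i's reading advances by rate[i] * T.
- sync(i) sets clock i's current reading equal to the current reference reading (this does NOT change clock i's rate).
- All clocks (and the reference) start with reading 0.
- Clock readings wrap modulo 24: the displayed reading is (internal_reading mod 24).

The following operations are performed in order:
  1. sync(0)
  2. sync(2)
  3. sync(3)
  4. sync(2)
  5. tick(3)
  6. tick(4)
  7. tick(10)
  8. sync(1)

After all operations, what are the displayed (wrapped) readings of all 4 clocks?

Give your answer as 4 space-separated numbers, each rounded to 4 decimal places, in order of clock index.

Answer: 13.6000 17.0000 10.0000 1.5000

Derivation:
After op 1 sync(0): ref=0.0000 raw=[0.0000 0.0000 0.0000 0.0000]
After op 2 sync(2): ref=0.0000 raw=[0.0000 0.0000 0.0000 0.0000]
After op 3 sync(3): ref=0.0000 raw=[0.0000 0.0000 0.0000 0.0000]
After op 4 sync(2): ref=0.0000 raw=[0.0000 0.0000 0.0000 0.0000]
After op 5 tick(3): ref=3.0000 raw=[2.4000 4.5000 6.0000 4.5000]
After op 6 tick(4): ref=7.0000 raw=[5.6000 10.5000 14.0000 10.5000]
After op 7 tick(10): ref=17.0000 raw=[13.6000 25.5000 34.0000 25.5000]
After op 8 sync(1): ref=17.0000 raw=[13.6000 17.0000 34.0000 25.5000]
Wrap final raw readings (mod 24): 13.6000 mod 24 = 13.6000; 17.0000 mod 24 = 17.0000; 34.0000 mod 24 = 10.0000; 25.5000 mod 24 = 1.5000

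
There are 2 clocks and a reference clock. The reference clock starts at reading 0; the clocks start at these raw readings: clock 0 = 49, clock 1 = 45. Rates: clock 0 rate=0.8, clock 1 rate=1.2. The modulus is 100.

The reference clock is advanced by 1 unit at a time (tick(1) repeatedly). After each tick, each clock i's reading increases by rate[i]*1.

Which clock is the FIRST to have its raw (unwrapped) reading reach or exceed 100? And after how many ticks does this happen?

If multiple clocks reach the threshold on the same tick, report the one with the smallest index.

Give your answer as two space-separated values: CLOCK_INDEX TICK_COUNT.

clock 0: start=49, rate=0.8, needs 100-49 = 51; ticks = ceil(51/0.8) = ceil(63.7500) = 64; reading at tick 64 = 49 + 0.8*64 = 100.2000
clock 1: start=45, rate=1.2, needs 100-45 = 55; ticks = ceil(55/1.2) = ceil(45.8333) = 46; reading at tick 46 = 45 + 1.2*46 = 100.2000
Minimum tick count = 46; winners = [1]; smallest index = 1

Answer: 1 46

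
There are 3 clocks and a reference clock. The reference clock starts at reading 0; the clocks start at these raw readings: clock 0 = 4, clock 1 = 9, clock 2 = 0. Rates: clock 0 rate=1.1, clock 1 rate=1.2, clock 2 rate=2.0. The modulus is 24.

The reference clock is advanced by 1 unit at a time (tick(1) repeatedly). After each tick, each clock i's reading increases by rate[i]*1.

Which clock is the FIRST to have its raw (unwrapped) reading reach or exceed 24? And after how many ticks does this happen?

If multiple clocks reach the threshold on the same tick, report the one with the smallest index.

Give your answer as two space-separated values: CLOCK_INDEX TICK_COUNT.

clock 0: start=4, rate=1.1, needs 24-4 = 20; ticks = ceil(20/1.1) = ceil(18.1818) = 19; reading at tick 19 = 4 + 1.1*19 = 24.9000
clock 1: start=9, rate=1.2, needs 24-9 = 15; ticks = ceil(15/1.2) = ceil(12.5000) = 13; reading at tick 13 = 9 + 1.2*13 = 24.6000
clock 2: start=0, rate=2.0, needs 24-0 = 24; ticks = ceil(24/2.0) = ceil(12.0000) = 12; reading at tick 12 = 0 + 2.0*12 = 24.0000
Minimum tick count = 12; winners = [2]; smallest index = 2

Answer: 2 12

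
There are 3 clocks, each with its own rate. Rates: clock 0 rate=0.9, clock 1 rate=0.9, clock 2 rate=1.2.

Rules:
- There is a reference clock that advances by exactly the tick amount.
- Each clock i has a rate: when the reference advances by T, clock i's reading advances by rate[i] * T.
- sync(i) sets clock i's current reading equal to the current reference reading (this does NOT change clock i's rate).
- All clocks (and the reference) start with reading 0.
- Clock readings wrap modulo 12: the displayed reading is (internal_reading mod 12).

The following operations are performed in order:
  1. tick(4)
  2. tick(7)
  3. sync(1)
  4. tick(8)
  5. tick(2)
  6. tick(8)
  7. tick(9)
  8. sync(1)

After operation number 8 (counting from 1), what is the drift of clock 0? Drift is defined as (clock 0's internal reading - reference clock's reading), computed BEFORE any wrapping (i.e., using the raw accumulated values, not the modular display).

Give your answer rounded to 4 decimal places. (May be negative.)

After op 1 tick(4): ref=4.0000 raw=[3.6000 3.6000 4.8000]
After op 2 tick(7): ref=11.0000 raw=[9.9000 9.9000 13.2000]
After op 3 sync(1): ref=11.0000 raw=[9.9000 11.0000 13.2000]
After op 4 tick(8): ref=19.0000 raw=[17.1000 18.2000 22.8000]
After op 5 tick(2): ref=21.0000 raw=[18.9000 20.0000 25.2000]
After op 6 tick(8): ref=29.0000 raw=[26.1000 27.2000 34.8000]
After op 7 tick(9): ref=38.0000 raw=[34.2000 35.3000 45.6000]
After op 8 sync(1): ref=38.0000 raw=[34.2000 38.0000 45.6000]
Drift of clock 0 after op 8: 34.2000 - 38.0000 = -3.8000

Answer: -3.8000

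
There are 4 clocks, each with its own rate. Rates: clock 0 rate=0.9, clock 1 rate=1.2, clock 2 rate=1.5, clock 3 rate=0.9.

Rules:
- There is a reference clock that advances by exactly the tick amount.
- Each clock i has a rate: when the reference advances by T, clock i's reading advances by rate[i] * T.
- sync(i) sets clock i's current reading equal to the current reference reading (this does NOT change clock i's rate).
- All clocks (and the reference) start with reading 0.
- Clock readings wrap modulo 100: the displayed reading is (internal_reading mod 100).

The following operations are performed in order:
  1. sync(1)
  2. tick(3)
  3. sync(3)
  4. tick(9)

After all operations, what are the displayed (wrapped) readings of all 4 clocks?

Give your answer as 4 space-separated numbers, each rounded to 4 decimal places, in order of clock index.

After op 1 sync(1): ref=0.0000 raw=[0.0000 0.0000 0.0000 0.0000]
After op 2 tick(3): ref=3.0000 raw=[2.7000 3.6000 4.5000 2.7000]
After op 3 sync(3): ref=3.0000 raw=[2.7000 3.6000 4.5000 3.0000]
After op 4 tick(9): ref=12.0000 raw=[10.8000 14.4000 18.0000 11.1000]
Wrap final raw readings (mod 100): 10.8000 mod 100 = 10.8000; 14.4000 mod 100 = 14.4000; 18.0000 mod 100 = 18.0000; 11.1000 mod 100 = 11.1000

Answer: 10.8000 14.4000 18.0000 11.1000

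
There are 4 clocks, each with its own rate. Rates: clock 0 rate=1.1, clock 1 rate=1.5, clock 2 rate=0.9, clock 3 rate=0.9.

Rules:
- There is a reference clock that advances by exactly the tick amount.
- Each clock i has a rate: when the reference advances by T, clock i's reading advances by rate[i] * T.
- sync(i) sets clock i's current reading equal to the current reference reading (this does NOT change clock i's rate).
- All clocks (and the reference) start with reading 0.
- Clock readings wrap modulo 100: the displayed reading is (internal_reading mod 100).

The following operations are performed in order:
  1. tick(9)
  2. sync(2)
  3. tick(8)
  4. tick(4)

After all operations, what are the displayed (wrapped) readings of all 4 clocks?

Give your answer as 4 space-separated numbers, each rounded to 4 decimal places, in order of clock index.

After op 1 tick(9): ref=9.0000 raw=[9.9000 13.5000 8.1000 8.1000]
After op 2 sync(2): ref=9.0000 raw=[9.9000 13.5000 9.0000 8.1000]
After op 3 tick(8): ref=17.0000 raw=[18.7000 25.5000 16.2000 15.3000]
After op 4 tick(4): ref=21.0000 raw=[23.1000 31.5000 19.8000 18.9000]
Wrap final raw readings (mod 100): 23.1000 mod 100 = 23.1000; 31.5000 mod 100 = 31.5000; 19.8000 mod 100 = 19.8000; 18.9000 mod 100 = 18.9000

Answer: 23.1000 31.5000 19.8000 18.9000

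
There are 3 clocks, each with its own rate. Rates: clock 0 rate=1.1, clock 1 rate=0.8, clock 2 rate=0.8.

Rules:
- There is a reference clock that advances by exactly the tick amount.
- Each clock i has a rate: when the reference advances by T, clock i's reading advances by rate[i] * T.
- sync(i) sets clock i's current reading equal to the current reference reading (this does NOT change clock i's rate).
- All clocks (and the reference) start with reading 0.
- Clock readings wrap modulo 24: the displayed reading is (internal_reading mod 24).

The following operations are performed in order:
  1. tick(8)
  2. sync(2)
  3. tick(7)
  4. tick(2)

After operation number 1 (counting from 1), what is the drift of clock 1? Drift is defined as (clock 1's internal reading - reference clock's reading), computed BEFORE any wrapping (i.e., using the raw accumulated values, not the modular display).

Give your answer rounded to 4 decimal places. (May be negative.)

Answer: -1.6000

Derivation:
After op 1 tick(8): ref=8.0000 raw=[8.8000 6.4000 6.4000]
Drift of clock 1 after op 1: 6.4000 - 8.0000 = -1.6000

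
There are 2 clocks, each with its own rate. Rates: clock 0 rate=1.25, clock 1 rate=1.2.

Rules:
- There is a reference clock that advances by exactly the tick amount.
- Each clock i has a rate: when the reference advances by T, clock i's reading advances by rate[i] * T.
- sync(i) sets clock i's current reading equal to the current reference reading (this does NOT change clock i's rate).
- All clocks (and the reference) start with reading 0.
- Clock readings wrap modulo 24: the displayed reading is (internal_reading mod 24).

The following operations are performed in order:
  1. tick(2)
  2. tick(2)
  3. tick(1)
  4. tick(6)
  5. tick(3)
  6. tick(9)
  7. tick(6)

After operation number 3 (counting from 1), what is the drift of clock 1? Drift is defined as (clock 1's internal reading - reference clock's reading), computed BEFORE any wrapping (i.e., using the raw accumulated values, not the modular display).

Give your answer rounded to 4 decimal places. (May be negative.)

After op 1 tick(2): ref=2.0000 raw=[2.5000 2.4000]
After op 2 tick(2): ref=4.0000 raw=[5.0000 4.8000]
After op 3 tick(1): ref=5.0000 raw=[6.2500 6.0000]
Drift of clock 1 after op 3: 6.0000 - 5.0000 = 1.0000

Answer: 1.0000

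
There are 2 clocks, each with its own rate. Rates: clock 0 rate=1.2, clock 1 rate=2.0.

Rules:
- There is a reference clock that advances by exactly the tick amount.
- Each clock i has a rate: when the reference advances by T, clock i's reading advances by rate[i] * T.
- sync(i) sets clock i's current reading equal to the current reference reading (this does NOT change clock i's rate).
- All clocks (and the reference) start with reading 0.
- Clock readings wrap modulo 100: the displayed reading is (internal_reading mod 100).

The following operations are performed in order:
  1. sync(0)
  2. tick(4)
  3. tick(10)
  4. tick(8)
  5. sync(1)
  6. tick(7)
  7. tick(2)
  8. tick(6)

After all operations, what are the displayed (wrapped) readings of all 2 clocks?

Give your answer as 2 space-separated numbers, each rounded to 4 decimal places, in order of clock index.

Answer: 44.4000 52.0000

Derivation:
After op 1 sync(0): ref=0.0000 raw=[0.0000 0.0000]
After op 2 tick(4): ref=4.0000 raw=[4.8000 8.0000]
After op 3 tick(10): ref=14.0000 raw=[16.8000 28.0000]
After op 4 tick(8): ref=22.0000 raw=[26.4000 44.0000]
After op 5 sync(1): ref=22.0000 raw=[26.4000 22.0000]
After op 6 tick(7): ref=29.0000 raw=[34.8000 36.0000]
After op 7 tick(2): ref=31.0000 raw=[37.2000 40.0000]
After op 8 tick(6): ref=37.0000 raw=[44.4000 52.0000]
Wrap final raw readings (mod 100): 44.4000 mod 100 = 44.4000; 52.0000 mod 100 = 52.0000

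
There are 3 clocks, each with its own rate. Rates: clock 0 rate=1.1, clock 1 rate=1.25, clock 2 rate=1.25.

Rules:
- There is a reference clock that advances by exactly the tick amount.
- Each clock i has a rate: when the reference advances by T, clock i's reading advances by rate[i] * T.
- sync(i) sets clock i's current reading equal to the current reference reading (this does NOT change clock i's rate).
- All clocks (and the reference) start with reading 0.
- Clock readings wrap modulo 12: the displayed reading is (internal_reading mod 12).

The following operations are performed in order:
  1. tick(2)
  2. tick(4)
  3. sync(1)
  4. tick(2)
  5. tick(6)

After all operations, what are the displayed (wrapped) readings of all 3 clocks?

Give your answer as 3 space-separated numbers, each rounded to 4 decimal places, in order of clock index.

Answer: 3.4000 4.0000 5.5000

Derivation:
After op 1 tick(2): ref=2.0000 raw=[2.2000 2.5000 2.5000]
After op 2 tick(4): ref=6.0000 raw=[6.6000 7.5000 7.5000]
After op 3 sync(1): ref=6.0000 raw=[6.6000 6.0000 7.5000]
After op 4 tick(2): ref=8.0000 raw=[8.8000 8.5000 10.0000]
After op 5 tick(6): ref=14.0000 raw=[15.4000 16.0000 17.5000]
Wrap final raw readings (mod 12): 15.4000 mod 12 = 3.4000; 16.0000 mod 12 = 4.0000; 17.5000 mod 12 = 5.5000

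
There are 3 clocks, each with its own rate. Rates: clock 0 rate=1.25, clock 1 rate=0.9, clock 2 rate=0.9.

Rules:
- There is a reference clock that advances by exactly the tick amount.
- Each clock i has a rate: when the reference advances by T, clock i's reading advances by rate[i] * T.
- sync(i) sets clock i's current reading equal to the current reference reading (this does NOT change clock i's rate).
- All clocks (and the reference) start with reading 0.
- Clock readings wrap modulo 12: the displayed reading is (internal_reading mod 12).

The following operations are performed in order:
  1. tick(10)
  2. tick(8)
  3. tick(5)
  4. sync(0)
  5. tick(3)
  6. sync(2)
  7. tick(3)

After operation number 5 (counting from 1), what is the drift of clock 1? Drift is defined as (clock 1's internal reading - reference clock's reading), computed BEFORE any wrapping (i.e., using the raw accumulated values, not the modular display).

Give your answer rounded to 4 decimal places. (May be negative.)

Answer: -2.6000

Derivation:
After op 1 tick(10): ref=10.0000 raw=[12.5000 9.0000 9.0000]
After op 2 tick(8): ref=18.0000 raw=[22.5000 16.2000 16.2000]
After op 3 tick(5): ref=23.0000 raw=[28.7500 20.7000 20.7000]
After op 4 sync(0): ref=23.0000 raw=[23.0000 20.7000 20.7000]
After op 5 tick(3): ref=26.0000 raw=[26.7500 23.4000 23.4000]
Drift of clock 1 after op 5: 23.4000 - 26.0000 = -2.6000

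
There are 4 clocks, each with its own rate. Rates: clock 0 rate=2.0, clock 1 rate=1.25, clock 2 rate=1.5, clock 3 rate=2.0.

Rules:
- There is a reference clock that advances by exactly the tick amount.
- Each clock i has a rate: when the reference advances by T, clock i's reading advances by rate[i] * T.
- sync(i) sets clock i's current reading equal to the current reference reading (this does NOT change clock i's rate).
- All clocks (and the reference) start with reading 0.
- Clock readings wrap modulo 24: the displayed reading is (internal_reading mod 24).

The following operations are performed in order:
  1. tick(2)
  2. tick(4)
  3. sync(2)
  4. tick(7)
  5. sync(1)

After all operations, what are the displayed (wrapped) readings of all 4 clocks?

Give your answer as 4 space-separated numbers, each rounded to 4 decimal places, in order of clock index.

Answer: 2.0000 13.0000 16.5000 2.0000

Derivation:
After op 1 tick(2): ref=2.0000 raw=[4.0000 2.5000 3.0000 4.0000]
After op 2 tick(4): ref=6.0000 raw=[12.0000 7.5000 9.0000 12.0000]
After op 3 sync(2): ref=6.0000 raw=[12.0000 7.5000 6.0000 12.0000]
After op 4 tick(7): ref=13.0000 raw=[26.0000 16.2500 16.5000 26.0000]
After op 5 sync(1): ref=13.0000 raw=[26.0000 13.0000 16.5000 26.0000]
Wrap final raw readings (mod 24): 26.0000 mod 24 = 2.0000; 13.0000 mod 24 = 13.0000; 16.5000 mod 24 = 16.5000; 26.0000 mod 24 = 2.0000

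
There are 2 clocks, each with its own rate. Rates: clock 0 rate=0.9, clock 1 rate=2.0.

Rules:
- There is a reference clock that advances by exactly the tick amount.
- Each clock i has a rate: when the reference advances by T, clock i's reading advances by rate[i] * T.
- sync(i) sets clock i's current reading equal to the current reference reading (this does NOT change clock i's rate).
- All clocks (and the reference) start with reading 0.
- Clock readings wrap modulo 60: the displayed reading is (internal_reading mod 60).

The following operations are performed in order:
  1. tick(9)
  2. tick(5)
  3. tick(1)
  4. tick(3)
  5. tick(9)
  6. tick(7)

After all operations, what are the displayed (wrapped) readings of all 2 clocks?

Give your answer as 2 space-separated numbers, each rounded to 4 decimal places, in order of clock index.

Answer: 30.6000 8.0000

Derivation:
After op 1 tick(9): ref=9.0000 raw=[8.1000 18.0000]
After op 2 tick(5): ref=14.0000 raw=[12.6000 28.0000]
After op 3 tick(1): ref=15.0000 raw=[13.5000 30.0000]
After op 4 tick(3): ref=18.0000 raw=[16.2000 36.0000]
After op 5 tick(9): ref=27.0000 raw=[24.3000 54.0000]
After op 6 tick(7): ref=34.0000 raw=[30.6000 68.0000]
Wrap final raw readings (mod 60): 30.6000 mod 60 = 30.6000; 68.0000 mod 60 = 8.0000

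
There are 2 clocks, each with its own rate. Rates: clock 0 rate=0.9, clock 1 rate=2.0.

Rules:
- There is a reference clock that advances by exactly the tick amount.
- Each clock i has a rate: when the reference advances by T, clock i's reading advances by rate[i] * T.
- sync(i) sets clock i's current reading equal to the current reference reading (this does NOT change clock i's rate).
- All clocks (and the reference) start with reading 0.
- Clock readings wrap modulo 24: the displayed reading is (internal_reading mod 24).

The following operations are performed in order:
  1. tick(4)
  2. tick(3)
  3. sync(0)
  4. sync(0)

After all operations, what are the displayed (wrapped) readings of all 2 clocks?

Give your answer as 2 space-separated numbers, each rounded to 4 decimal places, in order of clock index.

After op 1 tick(4): ref=4.0000 raw=[3.6000 8.0000]
After op 2 tick(3): ref=7.0000 raw=[6.3000 14.0000]
After op 3 sync(0): ref=7.0000 raw=[7.0000 14.0000]
After op 4 sync(0): ref=7.0000 raw=[7.0000 14.0000]
Wrap final raw readings (mod 24): 7.0000 mod 24 = 7.0000; 14.0000 mod 24 = 14.0000

Answer: 7.0000 14.0000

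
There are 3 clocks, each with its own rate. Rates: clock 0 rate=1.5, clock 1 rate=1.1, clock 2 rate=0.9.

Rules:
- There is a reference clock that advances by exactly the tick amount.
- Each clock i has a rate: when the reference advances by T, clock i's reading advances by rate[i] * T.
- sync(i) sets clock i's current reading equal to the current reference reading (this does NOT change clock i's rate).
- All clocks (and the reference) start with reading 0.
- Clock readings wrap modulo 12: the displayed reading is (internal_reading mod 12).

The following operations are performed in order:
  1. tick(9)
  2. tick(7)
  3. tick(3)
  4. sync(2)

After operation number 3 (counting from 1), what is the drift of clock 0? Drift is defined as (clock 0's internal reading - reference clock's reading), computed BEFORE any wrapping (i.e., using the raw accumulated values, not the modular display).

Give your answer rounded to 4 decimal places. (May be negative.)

After op 1 tick(9): ref=9.0000 raw=[13.5000 9.9000 8.1000]
After op 2 tick(7): ref=16.0000 raw=[24.0000 17.6000 14.4000]
After op 3 tick(3): ref=19.0000 raw=[28.5000 20.9000 17.1000]
Drift of clock 0 after op 3: 28.5000 - 19.0000 = 9.5000

Answer: 9.5000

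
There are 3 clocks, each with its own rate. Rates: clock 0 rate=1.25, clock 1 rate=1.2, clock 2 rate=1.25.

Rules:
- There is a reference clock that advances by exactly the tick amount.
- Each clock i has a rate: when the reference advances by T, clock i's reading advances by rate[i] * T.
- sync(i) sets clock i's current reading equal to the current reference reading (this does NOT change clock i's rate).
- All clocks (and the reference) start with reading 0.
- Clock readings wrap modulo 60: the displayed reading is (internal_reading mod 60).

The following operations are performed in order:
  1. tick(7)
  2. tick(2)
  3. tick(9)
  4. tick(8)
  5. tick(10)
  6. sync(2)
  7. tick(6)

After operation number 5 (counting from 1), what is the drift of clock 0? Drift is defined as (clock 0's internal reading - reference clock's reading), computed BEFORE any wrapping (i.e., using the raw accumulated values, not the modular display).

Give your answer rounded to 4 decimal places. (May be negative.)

After op 1 tick(7): ref=7.0000 raw=[8.7500 8.4000 8.7500]
After op 2 tick(2): ref=9.0000 raw=[11.2500 10.8000 11.2500]
After op 3 tick(9): ref=18.0000 raw=[22.5000 21.6000 22.5000]
After op 4 tick(8): ref=26.0000 raw=[32.5000 31.2000 32.5000]
After op 5 tick(10): ref=36.0000 raw=[45.0000 43.2000 45.0000]
Drift of clock 0 after op 5: 45.0000 - 36.0000 = 9.0000

Answer: 9.0000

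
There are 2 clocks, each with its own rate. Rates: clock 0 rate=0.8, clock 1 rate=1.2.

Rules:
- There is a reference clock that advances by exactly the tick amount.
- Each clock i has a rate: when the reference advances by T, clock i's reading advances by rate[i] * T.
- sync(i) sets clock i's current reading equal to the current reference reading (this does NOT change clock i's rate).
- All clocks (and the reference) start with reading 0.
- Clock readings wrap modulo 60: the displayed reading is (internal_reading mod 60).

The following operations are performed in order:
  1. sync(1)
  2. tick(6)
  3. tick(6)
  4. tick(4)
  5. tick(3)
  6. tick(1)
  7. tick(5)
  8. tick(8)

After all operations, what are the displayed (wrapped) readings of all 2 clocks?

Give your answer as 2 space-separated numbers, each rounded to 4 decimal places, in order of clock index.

Answer: 26.4000 39.6000

Derivation:
After op 1 sync(1): ref=0.0000 raw=[0.0000 0.0000]
After op 2 tick(6): ref=6.0000 raw=[4.8000 7.2000]
After op 3 tick(6): ref=12.0000 raw=[9.6000 14.4000]
After op 4 tick(4): ref=16.0000 raw=[12.8000 19.2000]
After op 5 tick(3): ref=19.0000 raw=[15.2000 22.8000]
After op 6 tick(1): ref=20.0000 raw=[16.0000 24.0000]
After op 7 tick(5): ref=25.0000 raw=[20.0000 30.0000]
After op 8 tick(8): ref=33.0000 raw=[26.4000 39.6000]
Wrap final raw readings (mod 60): 26.4000 mod 60 = 26.4000; 39.6000 mod 60 = 39.6000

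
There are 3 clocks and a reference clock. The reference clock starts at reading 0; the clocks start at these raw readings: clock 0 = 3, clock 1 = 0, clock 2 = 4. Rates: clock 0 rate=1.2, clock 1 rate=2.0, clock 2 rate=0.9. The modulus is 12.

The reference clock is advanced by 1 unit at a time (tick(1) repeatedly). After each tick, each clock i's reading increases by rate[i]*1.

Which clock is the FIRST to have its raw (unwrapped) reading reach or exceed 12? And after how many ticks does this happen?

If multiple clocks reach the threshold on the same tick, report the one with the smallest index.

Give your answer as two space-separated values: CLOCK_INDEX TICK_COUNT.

Answer: 1 6

Derivation:
clock 0: start=3, rate=1.2, needs 12-3 = 9; ticks = ceil(9/1.2) = ceil(7.5000) = 8; reading at tick 8 = 3 + 1.2*8 = 12.6000
clock 1: start=0, rate=2.0, needs 12-0 = 12; ticks = ceil(12/2.0) = ceil(6.0000) = 6; reading at tick 6 = 0 + 2.0*6 = 12.0000
clock 2: start=4, rate=0.9, needs 12-4 = 8; ticks = ceil(8/0.9) = ceil(8.8889) = 9; reading at tick 9 = 4 + 0.9*9 = 12.1000
Minimum tick count = 6; winners = [1]; smallest index = 1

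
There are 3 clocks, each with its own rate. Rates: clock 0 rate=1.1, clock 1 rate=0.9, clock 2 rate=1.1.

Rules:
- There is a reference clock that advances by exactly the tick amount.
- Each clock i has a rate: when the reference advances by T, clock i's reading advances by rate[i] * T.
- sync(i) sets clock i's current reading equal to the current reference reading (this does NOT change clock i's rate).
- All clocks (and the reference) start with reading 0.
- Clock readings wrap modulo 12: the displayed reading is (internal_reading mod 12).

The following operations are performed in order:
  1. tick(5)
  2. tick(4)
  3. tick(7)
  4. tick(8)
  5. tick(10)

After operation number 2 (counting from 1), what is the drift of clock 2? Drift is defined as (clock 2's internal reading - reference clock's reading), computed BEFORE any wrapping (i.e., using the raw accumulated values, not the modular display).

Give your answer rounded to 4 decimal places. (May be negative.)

After op 1 tick(5): ref=5.0000 raw=[5.5000 4.5000 5.5000]
After op 2 tick(4): ref=9.0000 raw=[9.9000 8.1000 9.9000]
Drift of clock 2 after op 2: 9.9000 - 9.0000 = 0.9000

Answer: 0.9000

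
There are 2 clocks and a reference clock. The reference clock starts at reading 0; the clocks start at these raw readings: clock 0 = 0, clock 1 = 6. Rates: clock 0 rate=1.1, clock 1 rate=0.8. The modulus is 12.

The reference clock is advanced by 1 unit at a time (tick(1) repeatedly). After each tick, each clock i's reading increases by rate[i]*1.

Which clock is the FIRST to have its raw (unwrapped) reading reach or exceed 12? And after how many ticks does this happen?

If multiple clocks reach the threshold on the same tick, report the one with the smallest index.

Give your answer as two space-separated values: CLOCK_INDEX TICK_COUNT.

clock 0: start=0, rate=1.1, needs 12-0 = 12; ticks = ceil(12/1.1) = ceil(10.9091) = 11; reading at tick 11 = 0 + 1.1*11 = 12.1000
clock 1: start=6, rate=0.8, needs 12-6 = 6; ticks = ceil(6/0.8) = ceil(7.5000) = 8; reading at tick 8 = 6 + 0.8*8 = 12.4000
Minimum tick count = 8; winners = [1]; smallest index = 1

Answer: 1 8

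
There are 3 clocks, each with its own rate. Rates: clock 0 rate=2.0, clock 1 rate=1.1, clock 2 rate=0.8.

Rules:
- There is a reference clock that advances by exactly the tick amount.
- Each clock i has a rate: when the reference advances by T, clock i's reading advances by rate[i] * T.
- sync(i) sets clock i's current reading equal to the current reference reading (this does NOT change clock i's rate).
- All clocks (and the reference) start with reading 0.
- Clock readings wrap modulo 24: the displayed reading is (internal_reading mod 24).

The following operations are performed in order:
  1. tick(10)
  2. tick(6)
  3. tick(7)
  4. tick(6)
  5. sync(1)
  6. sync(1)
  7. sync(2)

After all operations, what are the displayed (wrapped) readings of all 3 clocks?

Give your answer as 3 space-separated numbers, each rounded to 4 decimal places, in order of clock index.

Answer: 10.0000 5.0000 5.0000

Derivation:
After op 1 tick(10): ref=10.0000 raw=[20.0000 11.0000 8.0000]
After op 2 tick(6): ref=16.0000 raw=[32.0000 17.6000 12.8000]
After op 3 tick(7): ref=23.0000 raw=[46.0000 25.3000 18.4000]
After op 4 tick(6): ref=29.0000 raw=[58.0000 31.9000 23.2000]
After op 5 sync(1): ref=29.0000 raw=[58.0000 29.0000 23.2000]
After op 6 sync(1): ref=29.0000 raw=[58.0000 29.0000 23.2000]
After op 7 sync(2): ref=29.0000 raw=[58.0000 29.0000 29.0000]
Wrap final raw readings (mod 24): 58.0000 mod 24 = 10.0000; 29.0000 mod 24 = 5.0000; 29.0000 mod 24 = 5.0000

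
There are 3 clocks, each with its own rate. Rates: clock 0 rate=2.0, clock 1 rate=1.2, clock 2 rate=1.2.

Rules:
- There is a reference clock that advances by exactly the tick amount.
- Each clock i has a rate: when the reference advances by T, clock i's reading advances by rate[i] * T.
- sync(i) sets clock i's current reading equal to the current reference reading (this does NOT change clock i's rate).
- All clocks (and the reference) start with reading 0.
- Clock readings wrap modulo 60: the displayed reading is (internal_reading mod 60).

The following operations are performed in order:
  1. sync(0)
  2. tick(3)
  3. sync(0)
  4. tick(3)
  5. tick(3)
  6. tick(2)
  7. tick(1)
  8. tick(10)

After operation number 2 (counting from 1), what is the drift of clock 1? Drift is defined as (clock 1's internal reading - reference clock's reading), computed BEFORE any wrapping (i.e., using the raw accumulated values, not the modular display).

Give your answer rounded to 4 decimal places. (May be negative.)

Answer: 0.6000

Derivation:
After op 1 sync(0): ref=0.0000 raw=[0.0000 0.0000 0.0000]
After op 2 tick(3): ref=3.0000 raw=[6.0000 3.6000 3.6000]
Drift of clock 1 after op 2: 3.6000 - 3.0000 = 0.6000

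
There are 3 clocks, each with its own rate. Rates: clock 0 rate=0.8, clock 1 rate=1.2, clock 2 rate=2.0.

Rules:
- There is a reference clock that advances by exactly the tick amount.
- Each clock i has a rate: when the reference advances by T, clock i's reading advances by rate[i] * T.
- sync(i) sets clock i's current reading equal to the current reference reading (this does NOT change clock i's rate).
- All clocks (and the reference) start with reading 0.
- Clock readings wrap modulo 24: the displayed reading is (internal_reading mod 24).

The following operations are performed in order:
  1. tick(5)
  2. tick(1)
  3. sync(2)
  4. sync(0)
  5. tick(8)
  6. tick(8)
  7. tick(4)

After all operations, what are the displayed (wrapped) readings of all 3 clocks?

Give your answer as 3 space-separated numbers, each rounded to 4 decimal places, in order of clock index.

After op 1 tick(5): ref=5.0000 raw=[4.0000 6.0000 10.0000]
After op 2 tick(1): ref=6.0000 raw=[4.8000 7.2000 12.0000]
After op 3 sync(2): ref=6.0000 raw=[4.8000 7.2000 6.0000]
After op 4 sync(0): ref=6.0000 raw=[6.0000 7.2000 6.0000]
After op 5 tick(8): ref=14.0000 raw=[12.4000 16.8000 22.0000]
After op 6 tick(8): ref=22.0000 raw=[18.8000 26.4000 38.0000]
After op 7 tick(4): ref=26.0000 raw=[22.0000 31.2000 46.0000]
Wrap final raw readings (mod 24): 22.0000 mod 24 = 22.0000; 31.2000 mod 24 = 7.2000; 46.0000 mod 24 = 22.0000

Answer: 22.0000 7.2000 22.0000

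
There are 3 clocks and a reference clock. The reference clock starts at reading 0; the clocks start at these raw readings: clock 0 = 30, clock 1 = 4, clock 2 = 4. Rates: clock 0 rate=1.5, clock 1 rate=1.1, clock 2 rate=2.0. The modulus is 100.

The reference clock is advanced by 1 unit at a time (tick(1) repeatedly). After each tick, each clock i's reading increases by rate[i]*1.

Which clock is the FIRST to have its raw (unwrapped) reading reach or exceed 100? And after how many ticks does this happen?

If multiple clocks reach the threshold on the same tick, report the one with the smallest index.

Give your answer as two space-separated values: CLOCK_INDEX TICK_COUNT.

Answer: 0 47

Derivation:
clock 0: start=30, rate=1.5, needs 100-30 = 70; ticks = ceil(70/1.5) = ceil(46.6667) = 47; reading at tick 47 = 30 + 1.5*47 = 100.5000
clock 1: start=4, rate=1.1, needs 100-4 = 96; ticks = ceil(96/1.1) = ceil(87.2727) = 88; reading at tick 88 = 4 + 1.1*88 = 100.8000
clock 2: start=4, rate=2.0, needs 100-4 = 96; ticks = ceil(96/2.0) = ceil(48.0000) = 48; reading at tick 48 = 4 + 2.0*48 = 100.0000
Minimum tick count = 47; winners = [0]; smallest index = 0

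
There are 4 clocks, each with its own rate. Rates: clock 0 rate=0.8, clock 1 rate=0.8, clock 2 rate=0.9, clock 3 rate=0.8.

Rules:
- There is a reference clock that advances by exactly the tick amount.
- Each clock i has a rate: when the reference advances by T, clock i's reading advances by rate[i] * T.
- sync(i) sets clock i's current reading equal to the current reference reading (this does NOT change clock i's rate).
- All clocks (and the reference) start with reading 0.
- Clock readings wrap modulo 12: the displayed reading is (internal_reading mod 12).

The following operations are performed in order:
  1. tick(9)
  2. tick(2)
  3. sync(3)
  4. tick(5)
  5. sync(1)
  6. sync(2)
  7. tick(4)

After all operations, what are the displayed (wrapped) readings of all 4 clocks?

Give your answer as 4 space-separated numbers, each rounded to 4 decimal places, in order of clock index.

Answer: 4.0000 7.2000 7.6000 6.2000

Derivation:
After op 1 tick(9): ref=9.0000 raw=[7.2000 7.2000 8.1000 7.2000]
After op 2 tick(2): ref=11.0000 raw=[8.8000 8.8000 9.9000 8.8000]
After op 3 sync(3): ref=11.0000 raw=[8.8000 8.8000 9.9000 11.0000]
After op 4 tick(5): ref=16.0000 raw=[12.8000 12.8000 14.4000 15.0000]
After op 5 sync(1): ref=16.0000 raw=[12.8000 16.0000 14.4000 15.0000]
After op 6 sync(2): ref=16.0000 raw=[12.8000 16.0000 16.0000 15.0000]
After op 7 tick(4): ref=20.0000 raw=[16.0000 19.2000 19.6000 18.2000]
Wrap final raw readings (mod 12): 16.0000 mod 12 = 4.0000; 19.2000 mod 12 = 7.2000; 19.6000 mod 12 = 7.6000; 18.2000 mod 12 = 6.2000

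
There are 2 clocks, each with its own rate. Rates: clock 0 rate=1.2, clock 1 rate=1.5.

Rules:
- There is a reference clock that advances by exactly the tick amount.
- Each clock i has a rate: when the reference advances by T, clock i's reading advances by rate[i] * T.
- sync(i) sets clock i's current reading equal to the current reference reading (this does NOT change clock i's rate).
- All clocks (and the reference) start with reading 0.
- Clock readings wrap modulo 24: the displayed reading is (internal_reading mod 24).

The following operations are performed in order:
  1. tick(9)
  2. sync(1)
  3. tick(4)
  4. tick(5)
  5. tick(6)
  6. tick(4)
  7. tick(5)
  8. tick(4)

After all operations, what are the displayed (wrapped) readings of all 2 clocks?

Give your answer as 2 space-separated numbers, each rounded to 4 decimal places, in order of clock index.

After op 1 tick(9): ref=9.0000 raw=[10.8000 13.5000]
After op 2 sync(1): ref=9.0000 raw=[10.8000 9.0000]
After op 3 tick(4): ref=13.0000 raw=[15.6000 15.0000]
After op 4 tick(5): ref=18.0000 raw=[21.6000 22.5000]
After op 5 tick(6): ref=24.0000 raw=[28.8000 31.5000]
After op 6 tick(4): ref=28.0000 raw=[33.6000 37.5000]
After op 7 tick(5): ref=33.0000 raw=[39.6000 45.0000]
After op 8 tick(4): ref=37.0000 raw=[44.4000 51.0000]
Wrap final raw readings (mod 24): 44.4000 mod 24 = 20.4000; 51.0000 mod 24 = 3.0000

Answer: 20.4000 3.0000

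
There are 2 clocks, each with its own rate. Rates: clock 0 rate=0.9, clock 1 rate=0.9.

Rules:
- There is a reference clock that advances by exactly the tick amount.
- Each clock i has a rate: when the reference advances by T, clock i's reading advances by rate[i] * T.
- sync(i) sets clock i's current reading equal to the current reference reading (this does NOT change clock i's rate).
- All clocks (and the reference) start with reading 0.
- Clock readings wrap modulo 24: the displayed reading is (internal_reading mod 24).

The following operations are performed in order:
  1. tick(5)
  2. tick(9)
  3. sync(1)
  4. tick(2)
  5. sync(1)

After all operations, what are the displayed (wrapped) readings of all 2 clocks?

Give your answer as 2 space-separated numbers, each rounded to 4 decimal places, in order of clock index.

After op 1 tick(5): ref=5.0000 raw=[4.5000 4.5000]
After op 2 tick(9): ref=14.0000 raw=[12.6000 12.6000]
After op 3 sync(1): ref=14.0000 raw=[12.6000 14.0000]
After op 4 tick(2): ref=16.0000 raw=[14.4000 15.8000]
After op 5 sync(1): ref=16.0000 raw=[14.4000 16.0000]
Wrap final raw readings (mod 24): 14.4000 mod 24 = 14.4000; 16.0000 mod 24 = 16.0000

Answer: 14.4000 16.0000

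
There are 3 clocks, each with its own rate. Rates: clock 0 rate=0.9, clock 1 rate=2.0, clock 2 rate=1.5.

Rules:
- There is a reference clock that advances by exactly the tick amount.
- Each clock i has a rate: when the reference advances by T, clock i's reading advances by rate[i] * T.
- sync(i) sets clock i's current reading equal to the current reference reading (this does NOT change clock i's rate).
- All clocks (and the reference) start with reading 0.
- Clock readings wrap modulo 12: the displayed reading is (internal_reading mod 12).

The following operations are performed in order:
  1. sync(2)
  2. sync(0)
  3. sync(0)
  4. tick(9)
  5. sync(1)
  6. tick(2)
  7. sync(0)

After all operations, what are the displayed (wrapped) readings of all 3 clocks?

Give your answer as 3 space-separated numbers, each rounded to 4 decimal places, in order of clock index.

After op 1 sync(2): ref=0.0000 raw=[0.0000 0.0000 0.0000]
After op 2 sync(0): ref=0.0000 raw=[0.0000 0.0000 0.0000]
After op 3 sync(0): ref=0.0000 raw=[0.0000 0.0000 0.0000]
After op 4 tick(9): ref=9.0000 raw=[8.1000 18.0000 13.5000]
After op 5 sync(1): ref=9.0000 raw=[8.1000 9.0000 13.5000]
After op 6 tick(2): ref=11.0000 raw=[9.9000 13.0000 16.5000]
After op 7 sync(0): ref=11.0000 raw=[11.0000 13.0000 16.5000]
Wrap final raw readings (mod 12): 11.0000 mod 12 = 11.0000; 13.0000 mod 12 = 1.0000; 16.5000 mod 12 = 4.5000

Answer: 11.0000 1.0000 4.5000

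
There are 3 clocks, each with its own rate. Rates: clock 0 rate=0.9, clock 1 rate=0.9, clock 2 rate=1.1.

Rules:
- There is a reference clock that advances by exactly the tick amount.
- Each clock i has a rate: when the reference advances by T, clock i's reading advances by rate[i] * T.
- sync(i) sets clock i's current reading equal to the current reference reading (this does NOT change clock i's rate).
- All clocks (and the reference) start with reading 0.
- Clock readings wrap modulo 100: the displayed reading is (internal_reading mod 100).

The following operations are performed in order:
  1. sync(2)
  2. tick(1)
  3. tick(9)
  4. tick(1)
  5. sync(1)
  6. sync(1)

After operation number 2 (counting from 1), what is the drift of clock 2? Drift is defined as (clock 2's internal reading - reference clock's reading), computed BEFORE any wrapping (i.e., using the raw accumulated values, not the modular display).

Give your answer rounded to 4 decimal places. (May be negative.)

Answer: 0.1000

Derivation:
After op 1 sync(2): ref=0.0000 raw=[0.0000 0.0000 0.0000]
After op 2 tick(1): ref=1.0000 raw=[0.9000 0.9000 1.1000]
Drift of clock 2 after op 2: 1.1000 - 1.0000 = 0.1000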